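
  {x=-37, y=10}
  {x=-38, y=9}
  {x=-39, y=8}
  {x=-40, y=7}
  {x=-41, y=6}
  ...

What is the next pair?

{x=-42, y=5}

X: -37, -38, -39, -40, -41 → -42 (−1 each step).
Y — −1 each step: 10, 9, 8, 7, 6 → 5.
Combining the parts gives {x=-42, y=5}.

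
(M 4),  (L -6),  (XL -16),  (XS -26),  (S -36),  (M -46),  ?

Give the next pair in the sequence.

Size — repeats M → L → XL → XS → S: M, L, XL, XS, S, M → L.
Second slot — −10 each step: 4, -6, -16, -26, -36, -46 → -56.
Putting it together: (L -56).

(L -56)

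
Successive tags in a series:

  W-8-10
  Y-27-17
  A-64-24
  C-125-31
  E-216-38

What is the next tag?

Letter goes W, Y, A, C, E → G (letters move forward 2 places in the alphabet, wrapping Z→A).
Second component goes 8, 27, 64, 125, 216 → 343 (perfect cubes: 2³, 3³, 4³, …).
Third component: +7 each step, so 10, 17, 24, 31, 38 → 45.
Combining the parts gives G-343-45.

G-343-45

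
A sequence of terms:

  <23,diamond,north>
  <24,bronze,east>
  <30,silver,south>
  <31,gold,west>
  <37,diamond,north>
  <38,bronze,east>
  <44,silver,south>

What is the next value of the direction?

west

First value — alternating steps +1, +6, +1, +6, …: 23, 24, 30, 31, 37, 38, 44 → 45.
Rank: diamond, bronze, silver, gold, diamond, bronze, silver → gold (repeats diamond → bronze → silver → gold).
Direction — repeats north → east → south → west: north, east, south, west, north, east, south → west.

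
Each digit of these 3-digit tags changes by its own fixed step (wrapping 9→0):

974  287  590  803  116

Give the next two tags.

First digit goes 9, 2, 5, 8, 1 → 4 → 7 (+3 each step, mod 10).
Second digit: 7, 8, 9, 0, 1 → 2 → 3 (+1 each step, mod 10).
For the third digit, +3 each step, mod 10: 4, 7, 0, 3, 6 → 9 → 2.
So the next two tags are 429 and 732.

429 then 732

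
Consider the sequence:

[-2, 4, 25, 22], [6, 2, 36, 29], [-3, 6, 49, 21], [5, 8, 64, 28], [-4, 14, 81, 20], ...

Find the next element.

First value: alternating steps +8, −9, +8, −9, …, so -2, 6, -3, 5, -4 → 4.
Second value — each term is the sum of the two before it: 4, 2, 6, 8, 14 → 22.
Third value — perfect squares: 5², 6², 7², …: 25, 36, 49, 64, 81 → 100.
Fourth value — alternating steps +7, −8, +7, −8, …: 22, 29, 21, 28, 20 → 27.
So the next element is [4, 22, 100, 27].

[4, 22, 100, 27]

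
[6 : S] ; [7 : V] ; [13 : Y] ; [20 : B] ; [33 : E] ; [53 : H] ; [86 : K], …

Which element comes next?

[139 : N]

First part: each term is the sum of the two before it; 6, 7, 13, 20, 33, 53, 86 → 139.
Letter — letters move forward 3 places in the alphabet, wrapping Z→A: S, V, Y, B, E, H, K → N.
Combining the parts gives [139 : N].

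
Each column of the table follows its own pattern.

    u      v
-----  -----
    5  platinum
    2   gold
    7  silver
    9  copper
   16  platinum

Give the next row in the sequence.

25  gold

Column u — each term is the sum of the two before it: 5, 2, 7, 9, 16 → 25.
Column v: repeats platinum → gold → silver → copper; platinum, gold, silver, copper, platinum → gold.
So the next row is 25  gold.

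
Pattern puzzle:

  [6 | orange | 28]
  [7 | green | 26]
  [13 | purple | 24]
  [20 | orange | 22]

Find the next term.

First coordinate: each term is the sum of the two before it, so 6, 7, 13, 20 → 33.
For the colour, repeats orange → green → purple: orange, green, purple, orange → green.
Third coordinate: −2 each step, so 28, 26, 24, 22 → 20.
So the next term is [33 | green | 20].

[33 | green | 20]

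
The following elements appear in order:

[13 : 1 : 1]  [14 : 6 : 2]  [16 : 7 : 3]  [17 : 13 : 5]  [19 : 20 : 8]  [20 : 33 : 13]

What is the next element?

[22 : 53 : 21]

First value goes 13, 14, 16, 17, 19, 20 → 22 (alternating steps +1, +2, +1, +2, …).
Second value — each term is the sum of the two before it: 1, 6, 7, 13, 20, 33 → 53.
Third value — each term is the sum of the two before it: 1, 2, 3, 5, 8, 13 → 21.
Combining the parts gives [22 : 53 : 21].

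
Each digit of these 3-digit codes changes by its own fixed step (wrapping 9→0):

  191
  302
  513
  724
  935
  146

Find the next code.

First digit: 1, 3, 5, 7, 9, 1 → 3 (+2 each step, mod 10).
Second digit: +1 each step, mod 10, so 9, 0, 1, 2, 3, 4 → 5.
Third digit — +1 each step, mod 10: 1, 2, 3, 4, 5, 6 → 7.
Putting it together: 357.

357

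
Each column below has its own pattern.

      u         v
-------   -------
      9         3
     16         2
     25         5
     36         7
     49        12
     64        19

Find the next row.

Column u: perfect squares: 3², 4², 5², …; 9, 16, 25, 36, 49, 64 → 81.
Column v: each term is the sum of the two before it, so 3, 2, 5, 7, 12, 19 → 31.
Putting it together: 81  31.

81  31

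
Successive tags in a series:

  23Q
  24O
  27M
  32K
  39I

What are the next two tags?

48G, 59E

First component: differences are 1, 3, 5, … (increasing by 2 each time); 23, 24, 27, 32, 39 → 48 → 59.
Letter goes Q, O, M, K, I → G → E (letters move back 2 places in the alphabet).
Putting the parts together: 48G and then 59E.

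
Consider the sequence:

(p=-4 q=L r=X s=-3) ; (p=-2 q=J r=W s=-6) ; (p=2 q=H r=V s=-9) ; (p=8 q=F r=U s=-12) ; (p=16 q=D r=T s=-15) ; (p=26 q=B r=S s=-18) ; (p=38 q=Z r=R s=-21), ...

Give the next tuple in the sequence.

(p=52 q=X r=Q s=-24)

P: differences are 2, 4, 6, … (increasing by 2 each time); -4, -2, 2, 8, 16, 26, 38 → 52.
Q: L, J, H, F, D, B, Z → X (letters move back 2 places in the alphabet, wrapping A→Z).
R: letters move back 1 place in the alphabet; X, W, V, U, T, S, R → Q.
For the s, −3 each step: -3, -6, -9, -12, -15, -18, -21 → -24.
Combining the parts gives (p=52 q=X r=Q s=-24).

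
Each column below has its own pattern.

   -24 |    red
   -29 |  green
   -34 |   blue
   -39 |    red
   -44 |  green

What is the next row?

-49  blue

First component: −5 each step, so -24, -29, -34, -39, -44 → -49.
Colour: repeats red → green → blue; red, green, blue, red, green → blue.
Putting it together: -49  blue.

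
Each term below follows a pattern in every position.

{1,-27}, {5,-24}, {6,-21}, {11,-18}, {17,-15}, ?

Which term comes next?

{28,-12}

First value: each term is the sum of the two before it, so 1, 5, 6, 11, 17 → 28.
Second value: +3 each step, so -27, -24, -21, -18, -15 → -12.
So the next term is {28,-12}.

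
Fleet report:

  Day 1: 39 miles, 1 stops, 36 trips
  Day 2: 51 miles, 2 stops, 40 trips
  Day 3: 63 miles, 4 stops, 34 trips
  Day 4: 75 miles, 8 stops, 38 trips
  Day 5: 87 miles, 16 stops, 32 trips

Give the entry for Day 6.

For the miles, +12 each step: 39, 51, 63, 75, 87 → 99.
For the stops, ×2 each step: 1, 2, 4, 8, 16 → 32.
Trips: 36, 40, 34, 38, 32 → 36 (alternating steps +4, −6, +4, −6, …).
So the next row is 99 miles, 32 stops, 36 trips.

99 miles, 32 stops, 36 trips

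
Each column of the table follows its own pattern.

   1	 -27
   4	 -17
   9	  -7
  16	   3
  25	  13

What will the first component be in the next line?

36

First component — perfect squares: 1², 2², 3², …: 1, 4, 9, 16, 25 → 36.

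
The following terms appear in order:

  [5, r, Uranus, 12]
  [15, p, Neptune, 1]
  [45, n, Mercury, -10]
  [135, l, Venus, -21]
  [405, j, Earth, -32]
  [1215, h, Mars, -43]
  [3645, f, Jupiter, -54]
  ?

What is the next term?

For the first slot, ×3 each step: 5, 15, 45, 135, 405, 1215, 3645 → 10935.
Letter — letters move back 2 places in the alphabet: r, p, n, l, j, h, f → d.
Planet: runs through the planets Mercury→Neptune; Uranus, Neptune, Mercury, Venus, Earth, Mars, Jupiter → Saturn.
Fourth slot: −11 each step; 12, 1, -10, -21, -32, -43, -54 → -65.
Combining the parts gives [10935, d, Saturn, -65].

[10935, d, Saturn, -65]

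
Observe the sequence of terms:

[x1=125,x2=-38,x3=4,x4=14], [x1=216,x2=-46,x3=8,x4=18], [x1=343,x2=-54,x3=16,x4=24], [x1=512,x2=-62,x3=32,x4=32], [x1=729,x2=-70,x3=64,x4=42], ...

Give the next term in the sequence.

X1: perfect cubes: 5³, 6³, 7³, …, so 125, 216, 343, 512, 729 → 1000.
X2 — −8 each step: -38, -46, -54, -62, -70 → -78.
X3: ×2 each step, so 4, 8, 16, 32, 64 → 128.
X4 goes 14, 18, 24, 32, 42 → 54 (differences are 4, 6, 8, … (increasing by 2 each time)).
Combining the parts gives [x1=1000,x2=-78,x3=128,x4=54].

[x1=1000,x2=-78,x3=128,x4=54]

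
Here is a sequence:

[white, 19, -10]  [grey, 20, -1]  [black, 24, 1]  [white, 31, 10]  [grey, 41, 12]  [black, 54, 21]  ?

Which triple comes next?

[white, 70, 23]

Shade — repeats white → grey → black: white, grey, black, white, grey, black → white.
Second entry: 19, 20, 24, 31, 41, 54 → 70 (differences are 1, 4, 7, … (increasing by 3 each time)).
Third entry — alternating steps +9, +2, +9, +2, …: -10, -1, 1, 10, 12, 21 → 23.
So the next triple is [white, 70, 23].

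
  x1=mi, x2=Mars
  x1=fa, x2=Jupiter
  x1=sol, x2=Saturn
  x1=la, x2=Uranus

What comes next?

x1=ti, x2=Neptune

X1 — runs through the solfège scale do→ti: mi, fa, sol, la → ti.
X2: runs through the planets Mercury→Neptune, so Mars, Jupiter, Saturn, Uranus → Neptune.
So the next pair is x1=ti, x2=Neptune.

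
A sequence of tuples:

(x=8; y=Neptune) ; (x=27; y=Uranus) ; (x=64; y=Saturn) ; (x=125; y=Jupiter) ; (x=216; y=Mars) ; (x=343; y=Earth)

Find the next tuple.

(x=512; y=Venus)

X — perfect cubes: 2³, 3³, 4³, …: 8, 27, 64, 125, 216, 343 → 512.
Y: runs backward through the planets Mercury→Neptune; Neptune, Uranus, Saturn, Jupiter, Mars, Earth → Venus.
So the next tuple is (x=512; y=Venus).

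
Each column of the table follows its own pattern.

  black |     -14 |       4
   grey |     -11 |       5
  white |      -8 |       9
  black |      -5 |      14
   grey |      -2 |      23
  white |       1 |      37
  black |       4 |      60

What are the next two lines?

Shade — repeats black → grey → white: black, grey, white, black, grey, white, black → grey → white.
Second component — +3 each step: -14, -11, -8, -5, -2, 1, 4 → 7 → 10.
Third component: each term is the sum of the two before it, so 4, 5, 9, 14, 23, 37, 60 → 97 → 157.
Putting the parts together: grey  7  97 and then white  10  157.

grey  7  97; white  10  157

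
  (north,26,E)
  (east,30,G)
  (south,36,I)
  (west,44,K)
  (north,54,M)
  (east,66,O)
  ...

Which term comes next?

Direction: repeats north → east → south → west; north, east, south, west, north, east → south.
For the second component, differences are 4, 6, 8, … (increasing by 2 each time): 26, 30, 36, 44, 54, 66 → 80.
Letter: letters move forward 2 places in the alphabet, so E, G, I, K, M, O → Q.
So the next term is (south,80,Q).

(south,80,Q)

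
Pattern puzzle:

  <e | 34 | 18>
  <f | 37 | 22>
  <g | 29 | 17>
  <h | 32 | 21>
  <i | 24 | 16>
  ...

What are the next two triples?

For the letter, letters move forward 1 place in the alphabet: e, f, g, h, i → j → k.
Second coordinate: alternating steps +3, −8, +3, −8, …; 34, 37, 29, 32, 24 → 27 → 19.
Third coordinate: alternating steps +4, −5, +4, −5, …, so 18, 22, 17, 21, 16 → 20 → 15.
Putting the parts together: <j | 27 | 20> and then <k | 19 | 15>.

<j | 27 | 20>, <k | 19 | 15>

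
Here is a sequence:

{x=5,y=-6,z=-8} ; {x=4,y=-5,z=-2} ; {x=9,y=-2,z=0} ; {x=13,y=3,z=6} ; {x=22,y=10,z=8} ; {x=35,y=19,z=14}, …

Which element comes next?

{x=57,y=30,z=16}

X: each term is the sum of the two before it; 5, 4, 9, 13, 22, 35 → 57.
For the y, differences are 1, 3, 5, … (increasing by 2 each time): -6, -5, -2, 3, 10, 19 → 30.
Z goes -8, -2, 0, 6, 8, 14 → 16 (alternating steps +6, +2, +6, +2, …).
Putting it together: {x=57,y=30,z=16}.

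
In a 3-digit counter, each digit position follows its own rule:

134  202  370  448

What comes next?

First digit: 1, 2, 3, 4 → 5 (+1 each step, mod 10).
Second digit goes 3, 0, 7, 4 → 1 (−3 each step, mod 10).
Third digit goes 4, 2, 0, 8 → 6 (−2 each step, mod 10).
Combining the parts gives 516.

516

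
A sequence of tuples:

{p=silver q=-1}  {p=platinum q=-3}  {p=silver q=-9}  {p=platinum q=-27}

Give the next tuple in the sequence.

{p=silver q=-81}

P: alternates silver ↔ platinum; silver, platinum, silver, platinum → silver.
Q goes -1, -3, -9, -27 → -81 (×3 each step).
Putting it together: {p=silver q=-81}.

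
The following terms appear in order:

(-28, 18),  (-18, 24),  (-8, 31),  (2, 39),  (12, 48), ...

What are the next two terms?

First slot goes -28, -18, -8, 2, 12 → 22 → 32 (+10 each step).
For the second slot, differences are 6, 7, 8, … (increasing by 1 each time): 18, 24, 31, 39, 48 → 58 → 69.
Putting the parts together: (22, 58) and then (32, 69).

(22, 58), (32, 69)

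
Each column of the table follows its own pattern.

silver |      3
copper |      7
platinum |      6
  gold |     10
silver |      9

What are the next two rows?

copper  13; platinum  12

Metal: repeats silver → copper → platinum → gold, so silver, copper, platinum, gold, silver → copper → platinum.
For the second component, alternating steps +4, −1, +4, −1, …: 3, 7, 6, 10, 9 → 13 → 12.
So the next two rows are copper  13 and platinum  12.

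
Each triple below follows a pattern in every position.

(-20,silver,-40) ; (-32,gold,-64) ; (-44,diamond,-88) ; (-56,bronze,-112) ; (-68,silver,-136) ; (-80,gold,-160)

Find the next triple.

First entry — −12 each step: -20, -32, -44, -56, -68, -80 → -92.
For the rank, repeats silver → gold → diamond → bronze: silver, gold, diamond, bronze, silver, gold → diamond.
For the third entry, always 2 × the first entry: -40, -64, -88, -112, -136, -160 → -184.
So the next triple is (-92,diamond,-184).

(-92,diamond,-184)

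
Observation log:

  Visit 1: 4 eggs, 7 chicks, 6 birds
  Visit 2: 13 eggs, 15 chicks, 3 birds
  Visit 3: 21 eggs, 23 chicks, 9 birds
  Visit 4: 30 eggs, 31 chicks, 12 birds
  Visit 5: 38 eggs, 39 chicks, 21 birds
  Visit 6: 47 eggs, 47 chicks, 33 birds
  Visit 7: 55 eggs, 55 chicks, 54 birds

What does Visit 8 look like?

Eggs: alternating steps +9, +8, +9, +8, …, so 4, 13, 21, 30, 38, 47, 55 → 64.
Chicks goes 7, 15, 23, 31, 39, 47, 55 → 63 (+8 each step).
For the birds, each term is the sum of the two before it: 6, 3, 9, 12, 21, 33, 54 → 87.
So the next line is 64 eggs, 63 chicks, 87 birds.

64 eggs, 63 chicks, 87 birds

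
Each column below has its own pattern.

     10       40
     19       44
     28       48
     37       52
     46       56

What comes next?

55  60

First component: 10, 19, 28, 37, 46 → 55 (+9 each step).
Second component — +4 each step: 40, 44, 48, 52, 56 → 60.
Putting it together: 55  60.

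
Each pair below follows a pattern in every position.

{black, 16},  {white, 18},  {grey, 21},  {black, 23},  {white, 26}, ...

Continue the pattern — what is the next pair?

Shade: repeats black → white → grey; black, white, grey, black, white → grey.
Second part: 16, 18, 21, 23, 26 → 28 (alternating steps +2, +3, +2, +3, …).
Combining the parts gives {grey, 28}.

{grey, 28}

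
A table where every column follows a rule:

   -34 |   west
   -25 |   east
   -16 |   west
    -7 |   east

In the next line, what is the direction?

Direction: alternates west ↔ east; west, east, west, east → west.

west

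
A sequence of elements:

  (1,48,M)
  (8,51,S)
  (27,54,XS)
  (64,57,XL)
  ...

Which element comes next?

First entry: perfect cubes: 1³, 2³, 3³, …, so 1, 8, 27, 64 → 125.
For the second entry, +3 each step: 48, 51, 54, 57 → 60.
Size: M, S, XS, XL → L (runs backward through clothing sizes XS→XL).
Combining the parts gives (125,60,L).

(125,60,L)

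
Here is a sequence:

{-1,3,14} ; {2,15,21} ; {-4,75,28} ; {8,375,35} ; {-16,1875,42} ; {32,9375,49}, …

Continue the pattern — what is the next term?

First part: ×(-2) each step, so -1, 2, -4, 8, -16, 32 → -64.
Second part: ×5 each step; 3, 15, 75, 375, 1875, 9375 → 46875.
Third part: +7 each step; 14, 21, 28, 35, 42, 49 → 56.
So the next term is {-64,46875,56}.

{-64,46875,56}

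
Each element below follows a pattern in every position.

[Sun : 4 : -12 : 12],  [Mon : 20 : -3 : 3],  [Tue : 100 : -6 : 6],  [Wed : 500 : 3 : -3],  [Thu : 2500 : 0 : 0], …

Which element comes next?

For the day, runs through the weekdays Mon→Sun: Sun, Mon, Tue, Wed, Thu → Fri.
Second entry — ×5 each step: 4, 20, 100, 500, 2500 → 12500.
Third entry: alternating steps +9, −3, +9, −3, …; -12, -3, -6, 3, 0 → 9.
Fourth entry: 12, 3, 6, -3, 0 → -9 (always the negative of the third entry).
Combining the parts gives [Fri : 12500 : 9 : -9].

[Fri : 12500 : 9 : -9]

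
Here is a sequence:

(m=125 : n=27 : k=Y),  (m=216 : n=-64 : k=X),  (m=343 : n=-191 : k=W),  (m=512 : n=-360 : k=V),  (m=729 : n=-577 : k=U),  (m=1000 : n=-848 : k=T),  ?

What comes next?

(m=1331 : n=-1179 : k=S)

M — perfect cubes: 5³, 6³, 7³, …: 125, 216, 343, 512, 729, 1000 → 1331.
N goes 27, -64, -191, -360, -577, -848 → -1179 (together with the m always sums to 152).
K: Y, X, W, V, U, T → S (letters move back 1 place in the alphabet).
Putting it together: (m=1331 : n=-1179 : k=S).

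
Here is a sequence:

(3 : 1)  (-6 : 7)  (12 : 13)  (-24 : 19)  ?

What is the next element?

For the first entry, ×(-2) each step: 3, -6, 12, -24 → 48.
Second entry: +6 each step; 1, 7, 13, 19 → 25.
So the next element is (48 : 25).

(48 : 25)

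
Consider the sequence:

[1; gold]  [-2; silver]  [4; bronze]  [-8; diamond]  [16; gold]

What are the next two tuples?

[-32; silver], [64; bronze]

First part: 1, -2, 4, -8, 16 → -32 → 64 (×(-2) each step).
Rank: gold, silver, bronze, diamond, gold → silver → bronze (repeats gold → silver → bronze → diamond).
Putting the parts together: [-32; silver] and then [64; bronze].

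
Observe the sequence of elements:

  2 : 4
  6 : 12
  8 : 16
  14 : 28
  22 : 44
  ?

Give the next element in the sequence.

36 : 72

First component: 2, 6, 8, 14, 22 → 36 (each term is the sum of the two before it).
Second component — always 2 × the first component: 4, 12, 16, 28, 44 → 72.
So the next element is 36 : 72.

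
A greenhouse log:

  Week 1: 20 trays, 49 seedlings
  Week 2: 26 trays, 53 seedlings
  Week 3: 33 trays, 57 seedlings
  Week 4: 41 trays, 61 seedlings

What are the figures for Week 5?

50 trays, 65 seedlings

Trays: differences are 6, 7, 8, … (increasing by 1 each time), so 20, 26, 33, 41 → 50.
Seedlings goes 49, 53, 57, 61 → 65 (+4 each step).
So the next line is 50 trays, 65 seedlings.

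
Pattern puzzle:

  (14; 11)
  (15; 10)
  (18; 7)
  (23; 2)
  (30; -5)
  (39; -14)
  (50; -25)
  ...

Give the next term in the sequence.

(63; -38)

First value: differences are 1, 3, 5, … (increasing by 2 each time), so 14, 15, 18, 23, 30, 39, 50 → 63.
Second value: together with the first value always sums to 25, so 11, 10, 7, 2, -5, -14, -25 → -38.
Putting it together: (63; -38).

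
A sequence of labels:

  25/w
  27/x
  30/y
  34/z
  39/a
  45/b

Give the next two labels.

First component: 25, 27, 30, 34, 39, 45 → 52 → 60 (differences are 2, 3, 4, … (increasing by 1 each time)).
Letter — letters move forward 1 place in the alphabet, wrapping Z→A: w, x, y, z, a, b → c → d.
So the next two labels are 52/c and 60/d.

52/c then 60/d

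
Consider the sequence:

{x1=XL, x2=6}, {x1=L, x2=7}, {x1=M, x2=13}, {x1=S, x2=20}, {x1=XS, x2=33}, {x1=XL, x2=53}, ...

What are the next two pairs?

{x1=L, x2=86}, {x1=M, x2=139}

X1 goes XL, L, M, S, XS, XL → L → M (repeats XL → L → M → S → XS).
X2 goes 6, 7, 13, 20, 33, 53 → 86 → 139 (each term is the sum of the two before it).
Putting the parts together: {x1=L, x2=86} and then {x1=M, x2=139}.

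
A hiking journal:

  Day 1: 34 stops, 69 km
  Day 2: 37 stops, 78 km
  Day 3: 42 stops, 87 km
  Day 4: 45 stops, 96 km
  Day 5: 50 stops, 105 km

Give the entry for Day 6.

Stops — alternating steps +3, +5, +3, +5, …: 34, 37, 42, 45, 50 → 53.
Km: +9 each step, so 69, 78, 87, 96, 105 → 114.
So the next record is 53 stops, 114 km.

53 stops, 114 km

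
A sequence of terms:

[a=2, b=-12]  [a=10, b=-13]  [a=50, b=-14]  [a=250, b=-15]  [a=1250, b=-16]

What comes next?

[a=6250, b=-17]

A: 2, 10, 50, 250, 1250 → 6250 (×5 each step).
B — −1 each step: -12, -13, -14, -15, -16 → -17.
So the next term is [a=6250, b=-17].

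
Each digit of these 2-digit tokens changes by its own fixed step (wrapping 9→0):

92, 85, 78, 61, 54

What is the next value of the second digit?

7

Second digit goes 2, 5, 8, 1, 4 → 7 (+3 each step, mod 10).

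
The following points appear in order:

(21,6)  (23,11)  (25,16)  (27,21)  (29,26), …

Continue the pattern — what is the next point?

(31,31)

First component goes 21, 23, 25, 27, 29 → 31 (+2 each step).
Second component: +5 each step, so 6, 11, 16, 21, 26 → 31.
Putting it together: (31,31).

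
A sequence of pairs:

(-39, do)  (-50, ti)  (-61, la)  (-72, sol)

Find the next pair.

(-83, fa)

First entry goes -39, -50, -61, -72 → -83 (−11 each step).
Note: runs backward through the solfège scale do→ti; do, ti, la, sol → fa.
So the next pair is (-83, fa).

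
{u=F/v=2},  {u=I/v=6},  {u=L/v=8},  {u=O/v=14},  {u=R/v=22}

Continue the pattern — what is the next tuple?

U goes F, I, L, O, R → U (letters move forward 3 places in the alphabet).
V goes 2, 6, 8, 14, 22 → 36 (each term is the sum of the two before it).
Putting it together: {u=U/v=36}.

{u=U/v=36}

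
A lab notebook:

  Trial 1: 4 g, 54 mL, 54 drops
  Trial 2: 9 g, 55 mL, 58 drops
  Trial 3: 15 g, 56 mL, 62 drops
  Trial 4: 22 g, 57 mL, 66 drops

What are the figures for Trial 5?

G: 4, 9, 15, 22 → 30 (differences are 5, 6, 7, … (increasing by 1 each time)).
For the mL, +1 each step: 54, 55, 56, 57 → 58.
For the drops, +4 each step: 54, 58, 62, 66 → 70.
Putting it together: 30 g, 58 mL, 70 drops.

30 g, 58 mL, 70 drops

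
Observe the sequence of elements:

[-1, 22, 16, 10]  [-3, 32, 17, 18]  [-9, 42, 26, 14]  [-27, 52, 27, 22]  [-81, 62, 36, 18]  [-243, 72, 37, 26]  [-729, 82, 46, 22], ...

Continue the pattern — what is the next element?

First entry — ×3 each step: -1, -3, -9, -27, -81, -243, -729 → -2187.
Second entry: +10 each step, so 22, 32, 42, 52, 62, 72, 82 → 92.
Third entry: 16, 17, 26, 27, 36, 37, 46 → 47 (alternating steps +1, +9, +1, +9, …).
Fourth entry — alternating steps +8, −4, +8, −4, …: 10, 18, 14, 22, 18, 26, 22 → 30.
So the next element is [-2187, 92, 47, 30].

[-2187, 92, 47, 30]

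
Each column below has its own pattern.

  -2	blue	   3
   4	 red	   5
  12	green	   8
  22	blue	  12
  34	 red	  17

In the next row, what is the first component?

48

First component: -2, 4, 12, 22, 34 → 48 (differences are 6, 8, 10, … (increasing by 2 each time)).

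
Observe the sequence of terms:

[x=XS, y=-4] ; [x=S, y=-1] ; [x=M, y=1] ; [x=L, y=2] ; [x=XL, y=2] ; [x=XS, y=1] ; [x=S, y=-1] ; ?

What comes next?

X — repeats XS → S → M → L → XL: XS, S, M, L, XL, XS, S → M.
Y: -4, -1, 1, 2, 2, 1, -1 → -4 (differences are 3, 2, 1, … (decreasing by 1 each time)).
So the next term is [x=M, y=-4].

[x=M, y=-4]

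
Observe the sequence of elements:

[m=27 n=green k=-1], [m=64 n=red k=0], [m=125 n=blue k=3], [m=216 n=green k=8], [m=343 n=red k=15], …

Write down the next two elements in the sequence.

M — perfect cubes: 3³, 4³, 5³, …: 27, 64, 125, 216, 343 → 512 → 729.
N goes green, red, blue, green, red → blue → green (repeats green → red → blue).
K: differences are 1, 3, 5, … (increasing by 2 each time), so -1, 0, 3, 8, 15 → 24 → 35.
Putting the parts together: [m=512 n=blue k=24] and then [m=729 n=green k=35].

[m=512 n=blue k=24], [m=729 n=green k=35]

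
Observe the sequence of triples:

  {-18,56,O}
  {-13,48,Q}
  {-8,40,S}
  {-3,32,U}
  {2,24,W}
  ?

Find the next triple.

{7,16,Y}

First component — +5 each step: -18, -13, -8, -3, 2 → 7.
Second component — −8 each step: 56, 48, 40, 32, 24 → 16.
Letter goes O, Q, S, U, W → Y (letters move forward 2 places in the alphabet).
So the next triple is {7,16,Y}.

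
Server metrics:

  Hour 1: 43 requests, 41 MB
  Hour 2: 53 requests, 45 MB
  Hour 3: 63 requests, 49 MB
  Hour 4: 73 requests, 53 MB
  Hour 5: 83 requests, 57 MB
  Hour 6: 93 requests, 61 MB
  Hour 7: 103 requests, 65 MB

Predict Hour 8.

Requests: 43, 53, 63, 73, 83, 93, 103 → 113 (+10 each step).
For the MB, +4 each step: 41, 45, 49, 53, 57, 61, 65 → 69.
Putting it together: 113 requests, 69 MB.

113 requests, 69 MB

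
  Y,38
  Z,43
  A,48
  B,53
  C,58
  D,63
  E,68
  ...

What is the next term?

F,73

Letter: letters move forward 1 place in the alphabet, wrapping Z→A; Y, Z, A, B, C, D, E → F.
Second coordinate: +5 each step; 38, 43, 48, 53, 58, 63, 68 → 73.
So the next term is F,73.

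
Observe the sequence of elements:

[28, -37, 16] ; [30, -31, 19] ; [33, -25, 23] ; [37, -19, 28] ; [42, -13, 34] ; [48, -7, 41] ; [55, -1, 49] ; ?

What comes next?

[63, 5, 58]

For the first part, differences are 2, 3, 4, … (increasing by 1 each time): 28, 30, 33, 37, 42, 48, 55 → 63.
For the second part, +6 each step: -37, -31, -25, -19, -13, -7, -1 → 5.
Third part: differences are 3, 4, 5, … (increasing by 1 each time), so 16, 19, 23, 28, 34, 41, 49 → 58.
So the next element is [63, 5, 58].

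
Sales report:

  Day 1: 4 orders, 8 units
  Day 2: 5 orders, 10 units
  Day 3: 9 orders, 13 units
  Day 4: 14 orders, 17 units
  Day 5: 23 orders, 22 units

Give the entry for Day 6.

37 orders, 28 units

For the orders, each term is the sum of the two before it: 4, 5, 9, 14, 23 → 37.
For the units, differences are 2, 3, 4, … (increasing by 1 each time): 8, 10, 13, 17, 22 → 28.
Putting it together: 37 orders, 28 units.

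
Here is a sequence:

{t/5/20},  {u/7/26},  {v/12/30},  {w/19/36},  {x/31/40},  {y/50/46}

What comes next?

Letter: letters move forward 1 place in the alphabet; t, u, v, w, x, y → z.
Second value: each term is the sum of the two before it; 5, 7, 12, 19, 31, 50 → 81.
Third value: 20, 26, 30, 36, 40, 46 → 50 (alternating steps +6, +4, +6, +4, …).
So the next element is {z/81/50}.

{z/81/50}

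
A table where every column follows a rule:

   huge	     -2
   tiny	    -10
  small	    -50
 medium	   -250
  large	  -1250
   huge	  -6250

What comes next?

Size: repeats huge → tiny → small → medium → large; huge, tiny, small, medium, large, huge → tiny.
Second component: -2, -10, -50, -250, -1250, -6250 → -31250 (×5 each step).
Combining the parts gives tiny  -31250.

tiny  -31250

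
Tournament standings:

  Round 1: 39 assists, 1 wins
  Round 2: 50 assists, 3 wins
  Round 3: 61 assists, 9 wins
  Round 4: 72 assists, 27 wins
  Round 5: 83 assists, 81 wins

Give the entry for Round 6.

94 assists, 243 wins

Assists — +11 each step: 39, 50, 61, 72, 83 → 94.
Wins — ×3 each step: 1, 3, 9, 27, 81 → 243.
Putting it together: 94 assists, 243 wins.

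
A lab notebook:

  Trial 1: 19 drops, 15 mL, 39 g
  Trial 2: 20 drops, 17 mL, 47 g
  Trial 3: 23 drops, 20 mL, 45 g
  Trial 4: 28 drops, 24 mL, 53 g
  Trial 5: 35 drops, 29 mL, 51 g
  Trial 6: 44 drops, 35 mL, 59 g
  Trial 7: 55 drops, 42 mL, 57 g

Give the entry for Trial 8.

Drops: differences are 1, 3, 5, … (increasing by 2 each time); 19, 20, 23, 28, 35, 44, 55 → 68.
ML — differences are 2, 3, 4, … (increasing by 1 each time): 15, 17, 20, 24, 29, 35, 42 → 50.
G: alternating steps +8, −2, +8, −2, …, so 39, 47, 45, 53, 51, 59, 57 → 65.
So the next line is 68 drops, 50 mL, 65 g.

68 drops, 50 mL, 65 g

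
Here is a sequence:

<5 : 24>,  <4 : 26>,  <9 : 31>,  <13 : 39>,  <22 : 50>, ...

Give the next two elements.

For the first coordinate, each term is the sum of the two before it: 5, 4, 9, 13, 22 → 35 → 57.
Second coordinate: differences are 2, 5, 8, … (increasing by 3 each time), so 24, 26, 31, 39, 50 → 64 → 81.
Putting the parts together: <35 : 64> and then <57 : 81>.

<35 : 64>, <57 : 81>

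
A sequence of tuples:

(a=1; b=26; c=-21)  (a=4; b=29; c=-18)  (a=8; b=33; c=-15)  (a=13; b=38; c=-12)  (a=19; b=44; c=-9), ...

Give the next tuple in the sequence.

(a=26; b=51; c=-6)

A: differences are 3, 4, 5, … (increasing by 1 each time), so 1, 4, 8, 13, 19 → 26.
B: differences are 3, 4, 5, … (increasing by 1 each time); 26, 29, 33, 38, 44 → 51.
C: +3 each step, so -21, -18, -15, -12, -9 → -6.
So the next tuple is (a=26; b=51; c=-6).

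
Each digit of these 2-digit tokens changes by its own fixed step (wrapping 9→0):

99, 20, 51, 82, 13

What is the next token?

44

First digit: +3 each step, mod 10, so 9, 2, 5, 8, 1 → 4.
Second digit goes 9, 0, 1, 2, 3 → 4 (+1 each step, mod 10).
So the next token is 44.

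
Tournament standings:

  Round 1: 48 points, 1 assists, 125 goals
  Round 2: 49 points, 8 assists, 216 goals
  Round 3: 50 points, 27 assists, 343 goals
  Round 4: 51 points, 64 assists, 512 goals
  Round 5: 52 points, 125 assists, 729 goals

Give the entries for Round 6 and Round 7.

53 points, 216 assists, 1000 goals; 54 points, 343 assists, 1331 goals

For the points, +1 each step: 48, 49, 50, 51, 52 → 53 → 54.
Assists goes 1, 8, 27, 64, 125 → 216 → 343 (perfect cubes: 1³, 2³, 3³, …).
Goals: perfect cubes: 5³, 6³, 7³, …, so 125, 216, 343, 512, 729 → 1000 → 1331.
Putting the parts together: 53 points, 216 assists, 1000 goals and then 54 points, 343 assists, 1331 goals.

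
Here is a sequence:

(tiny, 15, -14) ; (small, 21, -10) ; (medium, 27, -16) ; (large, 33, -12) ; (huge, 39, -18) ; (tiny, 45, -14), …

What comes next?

Size: repeats tiny → small → medium → large → huge, so tiny, small, medium, large, huge, tiny → small.
Second value: +6 each step; 15, 21, 27, 33, 39, 45 → 51.
Third value — alternating steps +4, −6, +4, −6, …: -14, -10, -16, -12, -18, -14 → -20.
Putting it together: (small, 51, -20).

(small, 51, -20)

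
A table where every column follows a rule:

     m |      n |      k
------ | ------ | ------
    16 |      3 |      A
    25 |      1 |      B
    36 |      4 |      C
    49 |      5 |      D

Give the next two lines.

64  9  E; 81  14  F

For the column m, perfect squares: 4², 5², 6², …: 16, 25, 36, 49 → 64 → 81.
Column n: 3, 1, 4, 5 → 9 → 14 (each term is the sum of the two before it).
For the column k, letters move forward 1 place in the alphabet: A, B, C, D → E → F.
Putting the parts together: 64  9  E and then 81  14  F.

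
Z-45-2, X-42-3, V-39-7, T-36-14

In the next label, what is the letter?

R

Letter: Z, X, V, T → R (letters move back 2 places in the alphabet).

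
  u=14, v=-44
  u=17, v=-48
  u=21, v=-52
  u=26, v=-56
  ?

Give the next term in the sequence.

u=32, v=-60

U: differences are 3, 4, 5, … (increasing by 1 each time); 14, 17, 21, 26 → 32.
V goes -44, -48, -52, -56 → -60 (−4 each step).
Combining the parts gives u=32, v=-60.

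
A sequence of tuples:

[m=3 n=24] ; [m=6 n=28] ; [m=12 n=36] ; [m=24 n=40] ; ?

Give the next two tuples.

[m=48 n=48], [m=96 n=52]

M: ×2 each step, so 3, 6, 12, 24 → 48 → 96.
N: alternating steps +4, +8, +4, +8, …, so 24, 28, 36, 40 → 48 → 52.
So the next two tuples are [m=48 n=48] and [m=96 n=52].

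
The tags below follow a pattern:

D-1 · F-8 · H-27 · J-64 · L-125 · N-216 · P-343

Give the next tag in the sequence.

Letter: letters move forward 2 places in the alphabet; D, F, H, J, L, N, P → R.
For the second component, perfect cubes: 1³, 2³, 3³, …: 1, 8, 27, 64, 125, 216, 343 → 512.
So the next tag is R-512.

R-512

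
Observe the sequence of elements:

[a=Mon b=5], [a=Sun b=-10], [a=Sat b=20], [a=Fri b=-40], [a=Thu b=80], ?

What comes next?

A — runs backward through the weekdays Mon→Sun: Mon, Sun, Sat, Fri, Thu → Wed.
B: ×(-2) each step, so 5, -10, 20, -40, 80 → -160.
Putting it together: [a=Wed b=-160].

[a=Wed b=-160]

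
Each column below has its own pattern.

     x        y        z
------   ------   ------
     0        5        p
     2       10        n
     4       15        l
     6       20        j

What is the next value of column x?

8

Column x: 0, 2, 4, 6 → 8 (+2 each step).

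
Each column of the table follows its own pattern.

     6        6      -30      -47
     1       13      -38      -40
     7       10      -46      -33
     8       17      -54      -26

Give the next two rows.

For the first component, each term is the sum of the two before it: 6, 1, 7, 8 → 15 → 23.
Second component — alternating steps +7, −3, +7, −3, …: 6, 13, 10, 17 → 14 → 21.
For the third component, −8 each step: -30, -38, -46, -54 → -62 → -70.
Fourth component goes -47, -40, -33, -26 → -19 → -12 (+7 each step).
Putting the parts together: 15  14  -62  -19 and then 23  21  -70  -12.

15  14  -62  -19; 23  21  -70  -12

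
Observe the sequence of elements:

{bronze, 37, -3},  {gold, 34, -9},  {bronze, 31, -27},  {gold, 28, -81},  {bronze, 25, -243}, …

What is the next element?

For the rank, alternates bronze ↔ gold: bronze, gold, bronze, gold, bronze → gold.
Second value: 37, 34, 31, 28, 25 → 22 (−3 each step).
Third value: -3, -9, -27, -81, -243 → -729 (×3 each step).
Putting it together: {gold, 22, -729}.

{gold, 22, -729}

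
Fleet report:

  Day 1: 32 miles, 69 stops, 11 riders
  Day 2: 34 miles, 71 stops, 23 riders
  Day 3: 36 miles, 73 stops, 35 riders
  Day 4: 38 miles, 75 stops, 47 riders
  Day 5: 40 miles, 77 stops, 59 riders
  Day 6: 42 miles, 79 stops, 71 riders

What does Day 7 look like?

44 miles, 81 stops, 83 riders

Miles: +2 each step; 32, 34, 36, 38, 40, 42 → 44.
Stops goes 69, 71, 73, 75, 77, 79 → 81 (+2 each step).
Riders: 11, 23, 35, 47, 59, 71 → 83 (+12 each step).
Putting it together: 44 miles, 81 stops, 83 riders.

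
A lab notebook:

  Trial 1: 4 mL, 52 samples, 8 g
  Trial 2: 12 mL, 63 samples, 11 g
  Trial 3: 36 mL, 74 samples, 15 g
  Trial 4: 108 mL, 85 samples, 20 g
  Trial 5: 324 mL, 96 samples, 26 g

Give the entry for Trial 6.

ML: 4, 12, 36, 108, 324 → 972 (×3 each step).
For the samples, +11 each step: 52, 63, 74, 85, 96 → 107.
G: differences are 3, 4, 5, … (increasing by 1 each time), so 8, 11, 15, 20, 26 → 33.
So the next record is 972 mL, 107 samples, 33 g.

972 mL, 107 samples, 33 g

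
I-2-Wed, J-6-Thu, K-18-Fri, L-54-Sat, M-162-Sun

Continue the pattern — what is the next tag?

N-486-Mon

Letter goes I, J, K, L, M → N (letters move forward 1 place in the alphabet).
Second component: ×3 each step, so 2, 6, 18, 54, 162 → 486.
Day: runs through the weekdays Mon→Sun, so Wed, Thu, Fri, Sat, Sun → Mon.
Putting it together: N-486-Mon.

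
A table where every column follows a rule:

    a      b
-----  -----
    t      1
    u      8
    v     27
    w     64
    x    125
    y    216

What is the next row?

z  343

Column a goes t, u, v, w, x, y → z (letters move forward 1 place in the alphabet).
Column b — perfect cubes: 1³, 2³, 3³, …: 1, 8, 27, 64, 125, 216 → 343.
Combining the parts gives z  343.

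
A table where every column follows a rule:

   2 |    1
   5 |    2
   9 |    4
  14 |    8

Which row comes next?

First component: differences are 3, 4, 5, … (increasing by 1 each time), so 2, 5, 9, 14 → 20.
Second component goes 1, 2, 4, 8 → 16 (×2 each step).
Putting it together: 20  16.

20  16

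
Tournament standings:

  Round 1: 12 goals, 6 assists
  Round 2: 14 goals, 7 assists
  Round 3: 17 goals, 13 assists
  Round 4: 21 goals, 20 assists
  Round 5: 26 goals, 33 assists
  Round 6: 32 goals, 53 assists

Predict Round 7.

39 goals, 86 assists

Goals: differences are 2, 3, 4, … (increasing by 1 each time); 12, 14, 17, 21, 26, 32 → 39.
Assists: each term is the sum of the two before it, so 6, 7, 13, 20, 33, 53 → 86.
Combining the parts gives 39 goals, 86 assists.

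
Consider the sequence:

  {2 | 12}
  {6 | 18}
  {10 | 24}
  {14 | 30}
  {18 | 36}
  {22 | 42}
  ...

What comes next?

First coordinate: 2, 6, 10, 14, 18, 22 → 26 (+4 each step).
Second coordinate: +6 each step; 12, 18, 24, 30, 36, 42 → 48.
Putting it together: {26 | 48}.

{26 | 48}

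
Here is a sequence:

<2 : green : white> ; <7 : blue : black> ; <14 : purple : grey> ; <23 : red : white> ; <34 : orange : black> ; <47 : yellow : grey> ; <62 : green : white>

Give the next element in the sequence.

<79 : blue : black>

First component: differences are 5, 7, 9, … (increasing by 2 each time), so 2, 7, 14, 23, 34, 47, 62 → 79.
For the colour, repeats green → blue → purple → red → orange → yellow: green, blue, purple, red, orange, yellow, green → blue.
Shade: white, black, grey, white, black, grey, white → black (repeats white → black → grey).
So the next element is <79 : blue : black>.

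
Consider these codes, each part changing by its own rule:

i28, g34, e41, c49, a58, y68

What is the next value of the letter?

w

Letter: letters move back 2 places in the alphabet, wrapping A→Z; i, g, e, c, a, y → w.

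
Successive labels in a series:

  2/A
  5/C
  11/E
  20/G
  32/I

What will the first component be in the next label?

For the first component, differences are 3, 6, 9, … (increasing by 3 each time): 2, 5, 11, 20, 32 → 47.

47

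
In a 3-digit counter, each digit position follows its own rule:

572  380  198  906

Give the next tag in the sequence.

714

First digit — −2 each step, mod 10: 5, 3, 1, 9 → 7.
Second digit goes 7, 8, 9, 0 → 1 (+1 each step, mod 10).
Third digit: −2 each step, mod 10, so 2, 0, 8, 6 → 4.
Putting it together: 714.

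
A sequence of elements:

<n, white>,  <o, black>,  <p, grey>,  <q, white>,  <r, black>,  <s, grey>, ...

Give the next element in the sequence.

<t, white>

Letter goes n, o, p, q, r, s → t (letters move forward 1 place in the alphabet).
Shade: white, black, grey, white, black, grey → white (repeats white → black → grey).
So the next element is <t, white>.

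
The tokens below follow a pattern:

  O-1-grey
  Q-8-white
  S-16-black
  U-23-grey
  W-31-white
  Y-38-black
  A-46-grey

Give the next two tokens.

C-53-white then E-61-black

For the letter, letters move forward 2 places in the alphabet, wrapping Z→A: O, Q, S, U, W, Y, A → C → E.
Second component — alternating steps +7, +8, +7, +8, …: 1, 8, 16, 23, 31, 38, 46 → 53 → 61.
Shade: grey, white, black, grey, white, black, grey → white → black (repeats grey → white → black).
Putting the parts together: C-53-white and then E-61-black.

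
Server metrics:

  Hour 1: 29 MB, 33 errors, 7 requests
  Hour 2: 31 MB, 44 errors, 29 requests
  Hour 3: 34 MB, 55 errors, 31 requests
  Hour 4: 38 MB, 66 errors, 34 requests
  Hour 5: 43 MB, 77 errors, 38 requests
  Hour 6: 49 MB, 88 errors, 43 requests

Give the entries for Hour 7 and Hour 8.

MB goes 29, 31, 34, 38, 43, 49 → 56 → 64 (differences are 2, 3, 4, … (increasing by 1 each time)).
Errors: +11 each step; 33, 44, 55, 66, 77, 88 → 99 → 110.
Requests — always the previous value of the MB: 7, 29, 31, 34, 38, 43 → 49 → 56.
So the next two rows are 56 MB, 99 errors, 49 requests and 64 MB, 110 errors, 56 requests.

56 MB, 99 errors, 49 requests; 64 MB, 110 errors, 56 requests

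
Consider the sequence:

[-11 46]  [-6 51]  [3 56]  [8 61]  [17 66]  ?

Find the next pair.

First value: alternating steps +5, +9, +5, +9, …, so -11, -6, 3, 8, 17 → 22.
For the second value, +5 each step: 46, 51, 56, 61, 66 → 71.
So the next pair is [22 71].

[22 71]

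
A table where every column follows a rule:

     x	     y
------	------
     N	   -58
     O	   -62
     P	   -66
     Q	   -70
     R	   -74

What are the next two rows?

Column x: N, O, P, Q, R → S → T (letters move forward 1 place in the alphabet).
Column y goes -58, -62, -66, -70, -74 → -78 → -82 (−4 each step).
Putting the parts together: S  -78 and then T  -82.

S  -78; T  -82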